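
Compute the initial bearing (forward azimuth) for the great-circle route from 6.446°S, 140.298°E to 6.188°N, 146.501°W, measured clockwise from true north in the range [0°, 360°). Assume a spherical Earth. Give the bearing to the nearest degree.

Δλ = -146.501 − 140.298 = -286.799°; wrapped into (−180°, 180°]: 73.201°.
θ = atan2( sin Δλ · cos φ₂ , cos φ₁ · sin φ₂ − sin φ₁ · cos φ₂ · cos Δλ )
  = atan2(0.95175, 0.13937) = 81.669° → normalised to [0°, 360°): 81.669°.

82°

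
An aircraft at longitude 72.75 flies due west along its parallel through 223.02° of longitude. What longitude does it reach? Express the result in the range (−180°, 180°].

Start at +72.75°; shift −223.02° → -150.27°.
-150.27° already lies in (−180°, 180°].

-150.27°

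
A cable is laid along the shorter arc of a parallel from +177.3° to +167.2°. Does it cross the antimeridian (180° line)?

Signed shortest Δλ = ((167.2 − 177.3 + 180) mod 360) − 180 = -10.1°.
Going west by 10.1° from +177.3° reaches +167.2° without touching 180°.

No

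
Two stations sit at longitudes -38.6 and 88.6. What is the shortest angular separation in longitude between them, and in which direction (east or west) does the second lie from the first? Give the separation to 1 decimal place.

127.2° east

Raw difference: 88.6 − -38.6 = 127.2°.
Normalise into (−180°, 180°]: 127.2° stays 127.2°.
Positive ⇒ the second point lies to the east; separation 127.2°.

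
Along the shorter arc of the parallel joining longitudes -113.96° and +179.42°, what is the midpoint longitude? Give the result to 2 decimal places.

Signed shortest Δλ from -113.96° to +179.42° is -66.62°.
Midpoint longitude = -113.96° + (-66.62°)/2 = -113.96° − 33.31° = -147.27°.
(The naïve average (-113.96 + +179.42)/2 = 32.73° is on the wrong side of the globe.)

-147.27°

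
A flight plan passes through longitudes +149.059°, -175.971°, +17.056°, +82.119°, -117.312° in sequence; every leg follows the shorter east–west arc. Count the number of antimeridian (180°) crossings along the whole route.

Leg 1: +149.059° → -175.971°, shortest Δλ = 34.97° (east) — crosses 180°.
Leg 2: -175.971° → +17.056°, shortest Δλ = -166.973° (west) — crosses 180°.
Leg 3: +17.056° → +82.119°, shortest Δλ = 65.063° (east) — does not cross 180°.
Leg 4: +82.119° → -117.312°, shortest Δλ = 160.569° (east) — crosses 180°.
Total crossings: 3.

3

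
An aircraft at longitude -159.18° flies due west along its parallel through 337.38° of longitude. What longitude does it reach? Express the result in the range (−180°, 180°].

-136.56°

Start at -159.18°; shift −337.38° → -496.56°.
-496.56° lies outside (−180°, 180°]; add 360° → -136.56°.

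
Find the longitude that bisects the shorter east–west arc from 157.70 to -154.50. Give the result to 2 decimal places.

-178.40°

Signed shortest Δλ from +157.70° to -154.50° is +47.80°.
Midpoint longitude = +157.70° + (+47.80°)/2 = +157.70° + 23.90° = +181.60°.
Normalise into (−180°, 180°]: -178.40°.
(The naïve average (+157.70 + -154.50)/2 = 1.6° is on the wrong side of the globe.)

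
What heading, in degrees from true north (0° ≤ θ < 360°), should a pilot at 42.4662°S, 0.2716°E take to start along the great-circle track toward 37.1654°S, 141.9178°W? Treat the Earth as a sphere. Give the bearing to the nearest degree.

Δλ = -141.9178 − 0.2716 = -142.1894°.
θ = atan2( sin Δλ · cos φ₂ , cos φ₁ · sin φ₂ − sin φ₁ · cos φ₂ · cos Δλ )
  = atan2(-0.48854, -0.87071) = -150.704° → normalised to [0°, 360°): 209.296°.

209°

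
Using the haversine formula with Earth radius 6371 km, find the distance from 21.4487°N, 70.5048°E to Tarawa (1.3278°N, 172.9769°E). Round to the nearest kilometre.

Δλ = 172.9769 − 70.5048 = 102.4721°.
Δφ = 1.3278 − 21.4487 = -20.1209°.
a = sin²(Δφ/2) + cos φ₁ · cos φ₂ · sin²(Δλ/2) = 0.596240.
c = 2·atan2(√a, √(1−a)) = 1.76449 rad → d = 6371·c ≈ 11241.54 km.

11242 km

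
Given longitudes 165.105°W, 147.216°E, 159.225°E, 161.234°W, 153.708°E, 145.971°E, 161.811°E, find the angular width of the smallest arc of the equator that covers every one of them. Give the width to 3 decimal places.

Sort the longitudes: -165.105°, -161.234°, +145.971°, +147.216°, +153.708°, +159.225°, +161.811°.
Eastward gaps between consecutive values (wrapping around): 3.871°, 307.205°, 1.245°, 6.492°, 5.517°, 2.586°, 33.084°.
Largest gap = 307.205° ⇒ minimal covering band is its complement: 360° − 307.205° = 52.795°.
Band runs from +145.971° eastward to -161.234°, crossing the antimeridian.

52.795°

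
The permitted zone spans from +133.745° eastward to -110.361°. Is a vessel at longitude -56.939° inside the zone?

Band width going east from +133.745° to -110.361°: ((-110.361 − 133.745) mod 360) = 115.894°.
Offset of -56.939° east of the west edge: ((-56.939 − 133.745) mod 360) = 169.316°.
169.316° > 115.894° ⇒ outside.

No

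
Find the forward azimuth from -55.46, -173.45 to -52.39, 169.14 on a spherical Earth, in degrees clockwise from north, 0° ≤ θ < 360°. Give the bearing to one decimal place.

Δλ = 169.14 − -173.45 = 342.59°; wrapped into (−180°, 180°]: -17.41°.
θ = atan2( sin Δλ · cos φ₂ , cos φ₁ · sin φ₂ − sin φ₁ · cos φ₂ · cos Δλ )
  = atan2(-0.18260, 0.03053) = -80.509° → normalised to [0°, 360°): 279.491°.

279.5°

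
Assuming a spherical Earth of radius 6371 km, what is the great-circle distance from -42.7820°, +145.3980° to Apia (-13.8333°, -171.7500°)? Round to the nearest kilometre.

5201 km

Δλ = -171.7500 − 145.3980 = -317.1480°; wrapped into (−180°, 180°]: 42.8520°.
Δφ = -13.8333 − -42.7820 = 28.9487°.
a = sin²(Δφ/2) + cos φ₁ · cos φ₂ · sin²(Δλ/2) = 0.157573.
c = 2·atan2(√a, √(1−a)) = 0.81639 rad → d = 6371·c ≈ 5201.23 km.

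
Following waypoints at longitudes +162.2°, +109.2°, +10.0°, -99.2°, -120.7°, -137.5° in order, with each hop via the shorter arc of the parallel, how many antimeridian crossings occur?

Leg 1: +162.2° → +109.2°, shortest Δλ = -53.0° (west) — does not cross 180°.
Leg 2: +109.2° → +10.0°, shortest Δλ = -99.2° (west) — does not cross 180°.
Leg 3: +10.0° → -99.2°, shortest Δλ = -109.2° (west) — does not cross 180°.
Leg 4: -99.2° → -120.7°, shortest Δλ = -21.5° (west) — does not cross 180°.
Leg 5: -120.7° → -137.5°, shortest Δλ = -16.8° (west) — does not cross 180°.
Total crossings: 0.

0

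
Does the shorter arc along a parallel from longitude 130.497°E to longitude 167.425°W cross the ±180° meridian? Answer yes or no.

Yes

Naïve |-167.425 − 130.497| = 297.922° > 180°, so the shorter arc goes the other way round — across 180°.
Signed shortest Δλ = ((-167.425 − 130.497 + 180) mod 360) − 180 = 62.078°.
Going east by 62.078° from +130.497° passes through 180° before reaching -167.425°.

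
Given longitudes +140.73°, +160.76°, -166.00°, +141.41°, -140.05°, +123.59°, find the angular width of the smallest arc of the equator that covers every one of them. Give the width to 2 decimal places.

96.36°

Sort the longitudes: -166.00°, -140.05°, +123.59°, +140.73°, +141.41°, +160.76°.
Eastward gaps between consecutive values (wrapping around): 25.95°, 263.64°, 17.14°, 0.68°, 19.35°, 33.24°.
Largest gap = 263.64° ⇒ minimal covering band is its complement: 360° − 263.64° = 96.36°.
Band runs from +123.59° eastward to -140.05°, crossing the antimeridian.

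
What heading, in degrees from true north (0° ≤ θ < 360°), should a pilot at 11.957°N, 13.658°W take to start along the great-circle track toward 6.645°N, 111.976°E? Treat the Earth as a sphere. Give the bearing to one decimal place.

Δλ = 111.976 − -13.658 = 125.634°.
θ = atan2( sin Δλ · cos φ₂ , cos φ₁ · sin φ₂ − sin φ₁ · cos φ₂ · cos Δλ )
  = atan2(0.80730, 0.23310) = 73.894° → normalised to [0°, 360°): 73.894°.

73.9°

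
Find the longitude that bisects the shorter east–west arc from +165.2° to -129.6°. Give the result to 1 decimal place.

-162.2°

Signed shortest Δλ from +165.2° to -129.6° is +65.2°.
Midpoint longitude = +165.2° + (+65.2°)/2 = +165.2° + 32.6° = +197.8°.
Normalise into (−180°, 180°]: -162.2°.
(The naïve average (+165.2 + -129.6)/2 = 17.8° is on the wrong side of the globe.)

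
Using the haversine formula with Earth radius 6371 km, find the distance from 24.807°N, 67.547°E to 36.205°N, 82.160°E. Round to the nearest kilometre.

1884 km

Δλ = 82.160 − 67.547 = 14.613°.
Δφ = 36.205 − 24.807 = 11.398°.
a = sin²(Δφ/2) + cos φ₁ · cos φ₂ · sin²(Δλ/2) = 0.021708.
c = 2·atan2(√a, √(1−a)) = 0.29575 rad → d = 6371·c ≈ 1884.20 km.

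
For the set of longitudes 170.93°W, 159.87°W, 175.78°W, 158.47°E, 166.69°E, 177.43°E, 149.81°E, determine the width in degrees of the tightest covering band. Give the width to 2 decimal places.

Sort the longitudes: -175.78°, -170.93°, -159.87°, +149.81°, +158.47°, +166.69°, +177.43°.
Eastward gaps between consecutive values (wrapping around): 4.85°, 11.06°, 309.68°, 8.66°, 8.22°, 10.74°, 6.79°.
Largest gap = 309.68° ⇒ minimal covering band is its complement: 360° − 309.68° = 50.32°.
Band runs from +149.81° eastward to -159.87°, crossing the antimeridian.

50.32°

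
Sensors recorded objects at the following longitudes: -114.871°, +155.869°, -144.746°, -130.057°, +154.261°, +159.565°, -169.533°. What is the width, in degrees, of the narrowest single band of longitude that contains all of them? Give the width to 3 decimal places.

Sort the longitudes: -169.533°, -144.746°, -130.057°, -114.871°, +154.261°, +155.869°, +159.565°.
Eastward gaps between consecutive values (wrapping around): 24.787°, 14.689°, 15.186°, 269.132°, 1.608°, 3.696°, 30.902°.
Largest gap = 269.132° ⇒ minimal covering band is its complement: 360° − 269.132° = 90.868°.
Band runs from +154.261° eastward to -114.871°, crossing the antimeridian.

90.868°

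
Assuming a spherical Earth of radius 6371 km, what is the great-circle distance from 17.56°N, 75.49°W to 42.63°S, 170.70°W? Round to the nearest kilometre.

Δλ = -170.70 − -75.49 = -95.21°.
Δφ = -42.63 − 17.56 = -60.19°.
a = sin²(Δφ/2) + cos φ₁ · cos φ₂ · sin²(Δλ/2) = 0.634015.
c = 2·atan2(√a, √(1−a)) = 1.84214 rad → d = 6371·c ≈ 11736.30 km.

11736 km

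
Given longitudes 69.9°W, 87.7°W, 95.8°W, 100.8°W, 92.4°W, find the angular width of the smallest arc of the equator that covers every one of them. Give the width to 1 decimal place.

Sort the longitudes: -100.8°, -95.8°, -92.4°, -87.7°, -69.9°.
Eastward gaps between consecutive values (wrapping around): 5.0°, 3.4°, 4.7°, 17.8°, 329.1°.
Largest gap = 329.1° ⇒ minimal covering band is its complement: 360° − 329.1° = 30.9°.
Band runs from -100.8° eastward to -69.9°.

30.9°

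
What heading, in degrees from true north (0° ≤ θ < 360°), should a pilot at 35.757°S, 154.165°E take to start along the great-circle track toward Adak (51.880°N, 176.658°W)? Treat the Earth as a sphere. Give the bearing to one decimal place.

Δλ = -176.658 − 154.165 = -330.823°; wrapped into (−180°, 180°]: 29.177°.
θ = atan2( sin Δλ · cos φ₂ , cos φ₁ · sin φ₂ − sin φ₁ · cos φ₂ · cos Δλ )
  = atan2(0.30094, 0.95338) = 17.519° → normalised to [0°, 360°): 17.519°.

17.5°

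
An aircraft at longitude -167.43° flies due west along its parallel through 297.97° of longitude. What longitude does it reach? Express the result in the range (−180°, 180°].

-105.40°

Start at -167.43°; shift −297.97° → -465.40°.
-465.40° lies outside (−180°, 180°]; add 360° → -105.40°.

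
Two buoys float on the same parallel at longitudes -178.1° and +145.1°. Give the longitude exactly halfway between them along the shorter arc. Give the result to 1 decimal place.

Signed shortest Δλ from -178.1° to +145.1° is -36.8°.
Midpoint longitude = -178.1° + (-36.8°)/2 = -178.1° − 18.4° = -196.5°.
Normalise into (−180°, 180°]: +163.5°.
(The naïve average (-178.1 + +145.1)/2 = -16.5° is on the wrong side of the globe.)

+163.5°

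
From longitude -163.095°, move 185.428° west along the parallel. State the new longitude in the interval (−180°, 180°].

Start at -163.095°; shift −185.428° → -348.523°.
-348.523° lies outside (−180°, 180°]; add 360° → +11.477°.

+11.477°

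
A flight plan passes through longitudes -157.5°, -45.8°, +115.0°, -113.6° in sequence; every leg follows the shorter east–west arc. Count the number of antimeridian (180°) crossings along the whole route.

Leg 1: -157.5° → -45.8°, shortest Δλ = 111.7° (east) — does not cross 180°.
Leg 2: -45.8° → +115.0°, shortest Δλ = 160.8° (east) — does not cross 180°.
Leg 3: +115.0° → -113.6°, shortest Δλ = 131.4° (east) — crosses 180°.
Total crossings: 1.

1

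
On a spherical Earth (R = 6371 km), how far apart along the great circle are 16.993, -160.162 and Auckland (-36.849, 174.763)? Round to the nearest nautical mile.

Δλ = 174.763 − -160.162 = 334.925°; wrapped into (−180°, 180°]: -25.075°.
Δφ = -36.849 − 16.993 = -53.842°.
a = sin²(Δφ/2) + cos φ₁ · cos φ₂ · sin²(Δλ/2) = 0.241055.
c = 2·atan2(√a, √(1−a)) = 1.02641 rad → d = 6371·c ≈ 6539.29 km ≈ 3530.93 nmi.

3531 nmi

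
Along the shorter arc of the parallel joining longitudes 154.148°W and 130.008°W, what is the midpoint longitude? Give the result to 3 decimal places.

142.078°W

Signed shortest Δλ from -154.148° to -130.008° is +24.140°.
Midpoint longitude = -154.148° + (+24.140°)/2 = -154.148° + 12.070° = -142.078°.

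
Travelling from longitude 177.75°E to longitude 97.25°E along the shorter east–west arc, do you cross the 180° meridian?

Signed shortest Δλ = ((97.25 − 177.75 + 180) mod 360) − 180 = -80.5°.
Going west by 80.5° from +177.75° reaches +97.25° without touching 180°.

No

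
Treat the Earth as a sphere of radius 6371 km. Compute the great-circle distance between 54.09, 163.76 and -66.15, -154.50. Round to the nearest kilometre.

13824 km

Δλ = -154.50 − 163.76 = -318.26°; wrapped into (−180°, 180°]: 41.74°.
Δφ = -66.15 − 54.09 = -120.24°.
a = sin²(Δφ/2) + cos φ₁ · cos φ₂ · sin²(Δλ/2) = 0.781909.
c = 2·atan2(√a, √(1−a)) = 2.16980 rad → d = 6371·c ≈ 13823.79 km.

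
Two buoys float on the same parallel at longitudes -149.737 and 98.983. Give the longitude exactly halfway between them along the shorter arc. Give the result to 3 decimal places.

+154.623°

Signed shortest Δλ from -149.737° to +98.983° is -111.280°.
Midpoint longitude = -149.737° + (-111.280°)/2 = -149.737° − 55.640° = -205.377°.
Normalise into (−180°, 180°]: +154.623°.
(The naïve average (-149.737 + +98.983)/2 = -25.377° is on the wrong side of the globe.)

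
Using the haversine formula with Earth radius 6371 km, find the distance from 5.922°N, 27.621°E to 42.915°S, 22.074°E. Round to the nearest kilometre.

Δλ = 22.074 − 27.621 = -5.547°.
Δφ = -42.915 − 5.922 = -48.837°.
a = sin²(Δφ/2) + cos φ₁ · cos φ₂ · sin²(Δλ/2) = 0.172604.
c = 2·atan2(√a, √(1−a)) = 0.85689 rad → d = 6371·c ≈ 5459.24 km.

5459 km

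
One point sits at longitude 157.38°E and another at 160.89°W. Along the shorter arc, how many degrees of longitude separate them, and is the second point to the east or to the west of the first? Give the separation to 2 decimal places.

Raw difference: -160.89 − 157.38 = -318.27°.
Normalise into (−180°, 180°]: -318.27° + 360° = 41.73°.
Positive ⇒ the second point lies to the east; separation 41.73°.

41.73° east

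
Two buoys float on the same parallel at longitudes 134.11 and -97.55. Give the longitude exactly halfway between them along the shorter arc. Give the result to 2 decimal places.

-161.72°

Signed shortest Δλ from +134.11° to -97.55° is +128.34°.
Midpoint longitude = +134.11° + (+128.34°)/2 = +134.11° + 64.17° = +198.28°.
Normalise into (−180°, 180°]: -161.72°.
(The naïve average (+134.11 + -97.55)/2 = 18.28° is on the wrong side of the globe.)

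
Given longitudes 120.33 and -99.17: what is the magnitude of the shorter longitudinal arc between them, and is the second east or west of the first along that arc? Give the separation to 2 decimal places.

140.50° east

Raw difference: -99.17 − 120.33 = -219.5°.
Normalise into (−180°, 180°]: -219.5° + 360° = 140.5°.
Positive ⇒ the second point lies to the east; separation 140.50°.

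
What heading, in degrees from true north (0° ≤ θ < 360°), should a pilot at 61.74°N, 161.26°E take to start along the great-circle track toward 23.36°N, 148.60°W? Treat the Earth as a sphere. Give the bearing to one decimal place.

115.1°

Δλ = -148.60 − 161.26 = -309.86°; wrapped into (−180°, 180°]: 50.14°.
θ = atan2( sin Δλ · cos φ₂ , cos φ₁ · sin φ₂ − sin φ₁ · cos φ₂ · cos Δλ )
  = atan2(0.70469, -0.33051) = 115.127° → normalised to [0°, 360°): 115.127°.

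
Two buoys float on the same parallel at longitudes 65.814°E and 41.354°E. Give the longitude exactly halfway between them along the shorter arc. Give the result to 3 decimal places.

53.584°E

Signed shortest Δλ from +65.814° to +41.354° is -24.460°.
Midpoint longitude = +65.814° + (-24.460°)/2 = +65.814° − 12.230° = +53.584°.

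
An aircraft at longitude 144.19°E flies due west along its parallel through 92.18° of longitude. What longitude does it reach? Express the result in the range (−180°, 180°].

Start at +144.19°; shift −92.18° → +52.01°.
+52.01° already lies in (−180°, 180°].

52.01°E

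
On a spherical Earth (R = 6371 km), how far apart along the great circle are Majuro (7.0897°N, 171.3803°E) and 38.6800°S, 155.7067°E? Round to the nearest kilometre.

5341 km

Δλ = 155.7067 − 171.3803 = -15.6736°.
Δφ = -38.6800 − 7.0897 = -45.7697°.
a = sin²(Δφ/2) + cos φ₁ · cos φ₂ · sin²(Δλ/2) = 0.165631.
c = 2·atan2(√a, √(1−a)) = 0.83829 rad → d = 6371·c ≈ 5340.72 km.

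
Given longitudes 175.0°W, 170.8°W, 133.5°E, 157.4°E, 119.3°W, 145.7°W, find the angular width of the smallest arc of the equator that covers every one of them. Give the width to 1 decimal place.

Sort the longitudes: -175.0°, -170.8°, -145.7°, -119.3°, +133.5°, +157.4°.
Eastward gaps between consecutive values (wrapping around): 4.2°, 25.1°, 26.4°, 252.8°, 23.9°, 27.6°.
Largest gap = 252.8° ⇒ minimal covering band is its complement: 360° − 252.8° = 107.2°.
Band runs from +133.5° eastward to -119.3°, crossing the antimeridian.

107.2°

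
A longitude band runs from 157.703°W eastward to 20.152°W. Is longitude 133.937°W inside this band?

Yes

Band width going east from -157.703° to -20.152°: ((-20.152 − -157.703) mod 360) = 137.551°.
Offset of -133.937° east of the west edge: ((-133.937 − -157.703) mod 360) = 23.766°.
23.766° ≤ 137.551° ⇒ inside.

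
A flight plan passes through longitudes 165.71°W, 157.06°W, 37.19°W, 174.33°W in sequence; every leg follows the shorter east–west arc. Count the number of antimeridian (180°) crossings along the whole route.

0

Leg 1: -165.71° → -157.06°, shortest Δλ = 8.65° (east) — does not cross 180°.
Leg 2: -157.06° → -37.19°, shortest Δλ = 119.87° (east) — does not cross 180°.
Leg 3: -37.19° → -174.33°, shortest Δλ = -137.14° (west) — does not cross 180°.
Total crossings: 0.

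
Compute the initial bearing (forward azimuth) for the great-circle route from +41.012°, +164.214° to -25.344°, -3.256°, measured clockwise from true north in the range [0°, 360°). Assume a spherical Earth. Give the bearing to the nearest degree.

Δλ = -3.256 − 164.214 = -167.470°.
θ = atan2( sin Δλ · cos φ₂ , cos φ₁ · sin φ₂ − sin φ₁ · cos φ₂ · cos Δλ )
  = atan2(-0.19607, 0.25594) = -37.455° → normalised to [0°, 360°): 322.545°.

323°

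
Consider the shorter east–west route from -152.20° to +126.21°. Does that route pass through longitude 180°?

Naïve |126.21 − -152.20| = 278.41° > 180°, so the shorter arc goes the other way round — across 180°.
Signed shortest Δλ = ((126.21 − -152.20 + 180) mod 360) − 180 = -81.59°.
Going west by 81.59° from -152.20° passes through 180° before reaching +126.21°.

Yes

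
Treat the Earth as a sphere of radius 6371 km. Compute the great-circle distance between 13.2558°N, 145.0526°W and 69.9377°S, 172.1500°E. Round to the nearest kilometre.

Δλ = 172.1500 − -145.0526 = 317.2026°; wrapped into (−180°, 180°]: -42.7974°.
Δφ = -69.9377 − 13.2558 = -83.1935°.
a = sin²(Δφ/2) + cos φ₁ · cos φ₂ · sin²(Δλ/2) = 0.485191.
c = 2·atan2(√a, √(1−a)) = 1.54117 rad → d = 6371·c ≈ 9818.81 km.

9819 km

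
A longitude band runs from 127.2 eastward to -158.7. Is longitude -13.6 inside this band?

No

Band width going east from +127.2° to -158.7°: ((-158.7 − 127.2) mod 360) = 74.1°.
Offset of -13.6° east of the west edge: ((-13.6 − 127.2) mod 360) = 219.2°.
219.2° > 74.1° ⇒ outside.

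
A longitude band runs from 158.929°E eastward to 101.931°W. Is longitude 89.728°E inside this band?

No

Band width going east from +158.929° to -101.931°: ((-101.931 − 158.929) mod 360) = 99.140°.
Offset of +89.728° east of the west edge: ((89.728 − 158.929) mod 360) = 290.799°.
290.799° > 99.140° ⇒ outside.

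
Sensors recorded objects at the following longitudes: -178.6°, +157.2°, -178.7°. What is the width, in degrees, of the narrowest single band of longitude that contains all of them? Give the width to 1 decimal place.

24.2°

Sort the longitudes: -178.7°, -178.6°, +157.2°.
Eastward gaps between consecutive values (wrapping around): 0.1°, 335.8°, 24.1°.
Largest gap = 335.8° ⇒ minimal covering band is its complement: 360° − 335.8° = 24.2°.
Band runs from +157.2° eastward to -178.6°, crossing the antimeridian.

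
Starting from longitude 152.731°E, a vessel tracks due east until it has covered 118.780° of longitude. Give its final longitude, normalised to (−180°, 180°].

88.489°W

Start at +152.731°; shift +118.780° → +271.511°.
+271.511° lies outside (−180°, 180°]; subtract 360° → -88.489°.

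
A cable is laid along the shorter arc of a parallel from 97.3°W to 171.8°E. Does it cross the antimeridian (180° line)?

Naïve |171.8 − -97.3| = 269.1° > 180°, so the shorter arc goes the other way round — across 180°.
Signed shortest Δλ = ((171.8 − -97.3 + 180) mod 360) − 180 = -90.9°.
Going west by 90.9° from -97.3° passes through 180° before reaching +171.8°.

Yes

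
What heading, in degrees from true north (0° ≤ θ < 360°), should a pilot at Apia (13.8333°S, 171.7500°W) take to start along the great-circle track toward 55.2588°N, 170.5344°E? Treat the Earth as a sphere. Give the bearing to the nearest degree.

349°

Δλ = 170.5344 − -171.7500 = 342.2844°; wrapped into (−180°, 180°]: -17.7156°.
θ = atan2( sin Δλ · cos φ₂ , cos φ₁ · sin φ₂ − sin φ₁ · cos φ₂ · cos Δλ )
  = atan2(-0.17341, 0.92769) = -10.588° → normalised to [0°, 360°): 349.412°.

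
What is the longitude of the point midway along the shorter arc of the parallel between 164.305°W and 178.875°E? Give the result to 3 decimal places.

Signed shortest Δλ from -164.305° to +178.875° is -16.820°.
Midpoint longitude = -164.305° + (-16.820°)/2 = -164.305° − 8.410° = -172.715°.
(The naïve average (-164.305 + +178.875)/2 = 7.285° is on the wrong side of the globe.)

172.715°W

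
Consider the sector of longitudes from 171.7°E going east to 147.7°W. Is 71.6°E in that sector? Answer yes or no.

Band width going east from +171.7° to -147.7°: ((-147.7 − 171.7) mod 360) = 40.6°.
Offset of +71.6° east of the west edge: ((71.6 − 171.7) mod 360) = 259.9°.
259.9° > 40.6° ⇒ outside.

No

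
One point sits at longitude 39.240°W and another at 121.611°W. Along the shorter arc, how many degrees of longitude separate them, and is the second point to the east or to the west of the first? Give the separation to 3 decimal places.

82.371° west

Raw difference: -121.611 − -39.240 = -82.371°.
Normalise into (−180°, 180°]: -82.371° stays -82.371°.
Negative ⇒ the second point lies to the west; separation 82.371°.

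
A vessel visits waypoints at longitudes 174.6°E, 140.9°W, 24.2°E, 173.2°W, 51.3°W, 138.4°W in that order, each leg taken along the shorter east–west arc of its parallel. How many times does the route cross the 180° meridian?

2

Leg 1: +174.6° → -140.9°, shortest Δλ = 44.5° (east) — crosses 180°.
Leg 2: -140.9° → +24.2°, shortest Δλ = 165.1° (east) — does not cross 180°.
Leg 3: +24.2° → -173.2°, shortest Δλ = 162.6° (east) — crosses 180°.
Leg 4: -173.2° → -51.3°, shortest Δλ = 121.9° (east) — does not cross 180°.
Leg 5: -51.3° → -138.4°, shortest Δλ = -87.1° (west) — does not cross 180°.
Total crossings: 2.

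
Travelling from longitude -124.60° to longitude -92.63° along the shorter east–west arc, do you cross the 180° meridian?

No

Signed shortest Δλ = ((-92.63 − -124.60 + 180) mod 360) − 180 = 31.97°.
Going east by 31.97° from -124.60° reaches -92.63° without touching 180°.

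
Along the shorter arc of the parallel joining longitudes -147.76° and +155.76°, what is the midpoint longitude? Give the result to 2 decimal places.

-176.00°

Signed shortest Δλ from -147.76° to +155.76° is -56.48°.
Midpoint longitude = -147.76° + (-56.48°)/2 = -147.76° − 28.24° = -176.00°.
(The naïve average (-147.76 + +155.76)/2 = 4.0° is on the wrong side of the globe.)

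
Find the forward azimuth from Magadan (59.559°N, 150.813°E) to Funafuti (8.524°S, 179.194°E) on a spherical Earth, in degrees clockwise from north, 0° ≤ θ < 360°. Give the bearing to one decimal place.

Δλ = 179.194 − 150.813 = 28.381°.
θ = atan2( sin Δλ · cos φ₂ , cos φ₁ · sin φ₂ − sin φ₁ · cos φ₂ · cos Δλ )
  = atan2(0.47008, -0.82524) = 150.333° → normalised to [0°, 360°): 150.333°.

150.3°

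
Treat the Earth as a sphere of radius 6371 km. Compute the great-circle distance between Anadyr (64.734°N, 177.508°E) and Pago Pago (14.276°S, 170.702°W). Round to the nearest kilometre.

8842 km

Δλ = -170.702 − 177.508 = -348.210°; wrapped into (−180°, 180°]: 11.790°.
Δφ = -14.276 − 64.734 = -79.010°.
a = sin²(Δφ/2) + cos φ₁ · cos φ₂ · sin²(Δλ/2) = 0.409044.
c = 2·atan2(√a, √(1−a)) = 1.38787 rad → d = 6371·c ≈ 8842.10 km.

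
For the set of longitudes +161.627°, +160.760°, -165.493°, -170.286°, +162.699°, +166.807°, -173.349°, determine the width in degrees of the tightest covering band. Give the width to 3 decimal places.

33.747°

Sort the longitudes: -173.349°, -170.286°, -165.493°, +160.760°, +161.627°, +162.699°, +166.807°.
Eastward gaps between consecutive values (wrapping around): 3.063°, 4.793°, 326.253°, 0.867°, 1.072°, 4.108°, 19.844°.
Largest gap = 326.253° ⇒ minimal covering band is its complement: 360° − 326.253° = 33.747°.
Band runs from +160.760° eastward to -165.493°, crossing the antimeridian.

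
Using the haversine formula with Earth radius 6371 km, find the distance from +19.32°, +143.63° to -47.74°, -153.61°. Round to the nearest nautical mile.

5247 nmi

Δλ = -153.61 − 143.63 = -297.24°; wrapped into (−180°, 180°]: 62.76°.
Δφ = -47.74 − 19.32 = -67.06°.
a = sin²(Δφ/2) + cos φ₁ · cos φ₂ · sin²(Δλ/2) = 0.477189.
c = 2·atan2(√a, √(1−a)) = 1.52516 rad → d = 6371·c ≈ 9716.79 km ≈ 5246.64 nmi.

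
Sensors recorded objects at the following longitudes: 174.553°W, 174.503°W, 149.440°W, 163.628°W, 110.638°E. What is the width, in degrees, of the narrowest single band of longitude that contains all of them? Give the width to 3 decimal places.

99.922°

Sort the longitudes: -174.553°, -174.503°, -163.628°, -149.440°, +110.638°.
Eastward gaps between consecutive values (wrapping around): 0.050°, 10.875°, 14.188°, 260.078°, 74.809°.
Largest gap = 260.078° ⇒ minimal covering band is its complement: 360° − 260.078° = 99.922°.
Band runs from +110.638° eastward to -149.440°, crossing the antimeridian.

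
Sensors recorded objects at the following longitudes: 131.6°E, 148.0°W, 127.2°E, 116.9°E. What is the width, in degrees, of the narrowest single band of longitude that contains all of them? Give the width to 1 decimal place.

Sort the longitudes: -148.0°, +116.9°, +127.2°, +131.6°.
Eastward gaps between consecutive values (wrapping around): 264.9°, 10.3°, 4.4°, 80.4°.
Largest gap = 264.9° ⇒ minimal covering band is its complement: 360° − 264.9° = 95.1°.
Band runs from +116.9° eastward to -148.0°, crossing the antimeridian.

95.1°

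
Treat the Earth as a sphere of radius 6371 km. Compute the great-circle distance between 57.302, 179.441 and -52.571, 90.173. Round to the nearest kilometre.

Δλ = 90.173 − 179.441 = -89.268°.
Δφ = -52.571 − 57.302 = -109.873°.
a = sin²(Δφ/2) + cos φ₁ · cos φ₂ · sin²(Δλ/2) = 0.832035.
c = 2·atan2(√a, √(1−a)) = 2.29705 rad → d = 6371·c ≈ 14634.48 km.

14634 km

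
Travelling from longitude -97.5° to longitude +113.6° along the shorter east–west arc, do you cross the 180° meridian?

Yes

Naïve |113.6 − -97.5| = 211.1° > 180°, so the shorter arc goes the other way round — across 180°.
Signed shortest Δλ = ((113.6 − -97.5 + 180) mod 360) − 180 = -148.9°.
Going west by 148.9° from -97.5° passes through 180° before reaching +113.6°.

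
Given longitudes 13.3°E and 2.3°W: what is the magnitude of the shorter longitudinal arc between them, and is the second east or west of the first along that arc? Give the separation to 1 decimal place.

15.6° west

Raw difference: -2.3 − 13.3 = -15.6°.
Normalise into (−180°, 180°]: -15.6° stays -15.6°.
Negative ⇒ the second point lies to the west; separation 15.6°.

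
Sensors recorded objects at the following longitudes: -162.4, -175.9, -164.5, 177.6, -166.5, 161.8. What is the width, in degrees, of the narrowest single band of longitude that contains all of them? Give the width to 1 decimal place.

Sort the longitudes: -175.9°, -166.5°, -164.5°, -162.4°, +161.8°, +177.6°.
Eastward gaps between consecutive values (wrapping around): 9.4°, 2.0°, 2.1°, 324.2°, 15.8°, 6.5°.
Largest gap = 324.2° ⇒ minimal covering band is its complement: 360° − 324.2° = 35.8°.
Band runs from +161.8° eastward to -162.4°, crossing the antimeridian.

35.8°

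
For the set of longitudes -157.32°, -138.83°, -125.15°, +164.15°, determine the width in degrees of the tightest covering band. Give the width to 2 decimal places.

Sort the longitudes: -157.32°, -138.83°, -125.15°, +164.15°.
Eastward gaps between consecutive values (wrapping around): 18.49°, 13.68°, 289.30°, 38.53°.
Largest gap = 289.30° ⇒ minimal covering band is its complement: 360° − 289.30° = 70.70°.
Band runs from +164.15° eastward to -125.15°, crossing the antimeridian.

70.70°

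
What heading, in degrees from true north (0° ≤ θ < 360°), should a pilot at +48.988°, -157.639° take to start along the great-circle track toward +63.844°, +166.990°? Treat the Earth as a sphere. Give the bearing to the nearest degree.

Δλ = 166.990 − -157.639 = 324.629°; wrapped into (−180°, 180°]: -35.371°.
θ = atan2( sin Δλ · cos φ₂ , cos φ₁ · sin φ₂ − sin φ₁ · cos φ₂ · cos Δλ )
  = atan2(-0.25517, 0.31779) = -38.764° → normalised to [0°, 360°): 321.236°.

321°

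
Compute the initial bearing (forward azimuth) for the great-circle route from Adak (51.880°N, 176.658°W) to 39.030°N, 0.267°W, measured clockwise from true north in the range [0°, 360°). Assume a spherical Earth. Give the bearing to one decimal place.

Δλ = -0.267 − -176.658 = 176.391°.
θ = atan2( sin Δλ · cos φ₂ , cos φ₁ · sin φ₂ − sin φ₁ · cos φ₂ · cos Δλ )
  = atan2(0.04890, 0.99866) = 2.803° → normalised to [0°, 360°): 2.803°.

2.8°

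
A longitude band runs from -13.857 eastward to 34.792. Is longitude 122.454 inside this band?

No

Band width going east from -13.857° to +34.792°: ((34.792 − -13.857) mod 360) = 48.649°.
Offset of +122.454° east of the west edge: ((122.454 − -13.857) mod 360) = 136.311°.
136.311° > 48.649° ⇒ outside.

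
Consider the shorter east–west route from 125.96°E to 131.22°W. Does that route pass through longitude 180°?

Naïve |-131.22 − 125.96| = 257.18° > 180°, so the shorter arc goes the other way round — across 180°.
Signed shortest Δλ = ((-131.22 − 125.96 + 180) mod 360) − 180 = 102.82°.
Going east by 102.82° from +125.96° passes through 180° before reaching -131.22°.

Yes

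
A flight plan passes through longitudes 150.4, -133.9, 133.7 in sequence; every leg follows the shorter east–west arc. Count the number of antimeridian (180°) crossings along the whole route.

Leg 1: +150.4° → -133.9°, shortest Δλ = 75.7° (east) — crosses 180°.
Leg 2: -133.9° → +133.7°, shortest Δλ = -92.4° (west) — crosses 180°.
Total crossings: 2.

2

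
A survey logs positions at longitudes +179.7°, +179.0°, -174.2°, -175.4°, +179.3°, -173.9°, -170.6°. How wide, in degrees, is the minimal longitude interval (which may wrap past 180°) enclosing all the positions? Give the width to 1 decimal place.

10.4°

Sort the longitudes: -175.4°, -174.2°, -173.9°, -170.6°, +179.0°, +179.3°, +179.7°.
Eastward gaps between consecutive values (wrapping around): 1.2°, 0.3°, 3.3°, 349.6°, 0.3°, 0.4°, 4.9°.
Largest gap = 349.6° ⇒ minimal covering band is its complement: 360° − 349.6° = 10.4°.
Band runs from +179.0° eastward to -170.6°, crossing the antimeridian.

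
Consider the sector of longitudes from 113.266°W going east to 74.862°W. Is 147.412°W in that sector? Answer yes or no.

Band width going east from -113.266° to -74.862°: ((-74.862 − -113.266) mod 360) = 38.404°.
Offset of -147.412° east of the west edge: ((-147.412 − -113.266) mod 360) = 325.854°.
325.854° > 38.404° ⇒ outside.

No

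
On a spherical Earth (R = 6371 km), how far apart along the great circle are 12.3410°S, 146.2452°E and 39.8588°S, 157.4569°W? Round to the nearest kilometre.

6274 km

Δλ = -157.4569 − 146.2452 = -303.7021°; wrapped into (−180°, 180°]: 56.2979°.
Δφ = -39.8588 − -12.3410 = -27.5178°.
a = sin²(Δφ/2) + cos φ₁ · cos φ₂ · sin²(Δλ/2) = 0.223463.
c = 2·atan2(√a, √(1−a)) = 0.98475 rad → d = 6371·c ≈ 6273.83 km.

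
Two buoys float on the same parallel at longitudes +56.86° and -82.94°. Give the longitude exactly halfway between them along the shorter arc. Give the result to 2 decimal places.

-13.04°

Signed shortest Δλ from +56.86° to -82.94° is -139.80°.
Midpoint longitude = +56.86° + (-139.80°)/2 = +56.86° − 69.90° = -13.04°.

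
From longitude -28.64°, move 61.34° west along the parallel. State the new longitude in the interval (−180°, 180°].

Start at -28.64°; shift −61.34° → -89.98°.
-89.98° already lies in (−180°, 180°].

-89.98°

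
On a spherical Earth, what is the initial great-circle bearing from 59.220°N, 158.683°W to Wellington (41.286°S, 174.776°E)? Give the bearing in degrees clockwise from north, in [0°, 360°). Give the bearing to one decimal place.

Δλ = 174.776 − -158.683 = 333.459°; wrapped into (−180°, 180°]: -26.541°.
θ = atan2( sin Δλ · cos φ₂ , cos φ₁ · sin φ₂ − sin φ₁ · cos φ₂ · cos Δλ )
  = atan2(-0.33577, -0.91520) = -159.853° → normalised to [0°, 360°): 200.147°.

200.1°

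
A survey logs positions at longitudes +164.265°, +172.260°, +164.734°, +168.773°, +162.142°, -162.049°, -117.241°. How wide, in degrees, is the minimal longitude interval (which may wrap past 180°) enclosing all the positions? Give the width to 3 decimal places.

Sort the longitudes: -162.049°, -117.241°, +162.142°, +164.265°, +164.734°, +168.773°, +172.260°.
Eastward gaps between consecutive values (wrapping around): 44.808°, 279.383°, 2.123°, 0.469°, 4.039°, 3.487°, 25.691°.
Largest gap = 279.383° ⇒ minimal covering band is its complement: 360° − 279.383° = 80.617°.
Band runs from +162.142° eastward to -117.241°, crossing the antimeridian.

80.617°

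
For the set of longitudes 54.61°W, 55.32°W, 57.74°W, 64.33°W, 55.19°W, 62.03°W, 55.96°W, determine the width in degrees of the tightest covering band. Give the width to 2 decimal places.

9.72°

Sort the longitudes: -64.33°, -62.03°, -57.74°, -55.96°, -55.32°, -55.19°, -54.61°.
Eastward gaps between consecutive values (wrapping around): 2.30°, 4.29°, 1.78°, 0.64°, 0.13°, 0.58°, 350.28°.
Largest gap = 350.28° ⇒ minimal covering band is its complement: 360° − 350.28° = 9.72°.
Band runs from -64.33° eastward to -54.61°.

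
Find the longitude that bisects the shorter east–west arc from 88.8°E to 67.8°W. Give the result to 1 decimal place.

10.5°E

Signed shortest Δλ from +88.8° to -67.8° is -156.6°.
Midpoint longitude = +88.8° + (-156.6°)/2 = +88.8° − 78.3° = +10.5°.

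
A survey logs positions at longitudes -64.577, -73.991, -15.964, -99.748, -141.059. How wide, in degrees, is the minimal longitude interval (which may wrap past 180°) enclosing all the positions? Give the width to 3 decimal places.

Sort the longitudes: -141.059°, -99.748°, -73.991°, -64.577°, -15.964°.
Eastward gaps between consecutive values (wrapping around): 41.311°, 25.757°, 9.414°, 48.613°, 234.905°.
Largest gap = 234.905° ⇒ minimal covering band is its complement: 360° − 234.905° = 125.095°.
Band runs from -141.059° eastward to -15.964°.

125.095°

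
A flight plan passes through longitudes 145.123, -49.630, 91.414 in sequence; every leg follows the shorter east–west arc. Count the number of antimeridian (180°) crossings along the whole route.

1

Leg 1: +145.123° → -49.630°, shortest Δλ = 165.247° (east) — crosses 180°.
Leg 2: -49.630° → +91.414°, shortest Δλ = 141.044° (east) — does not cross 180°.
Total crossings: 1.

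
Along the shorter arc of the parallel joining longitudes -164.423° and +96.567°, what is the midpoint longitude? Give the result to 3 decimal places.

+146.072°

Signed shortest Δλ from -164.423° to +96.567° is -99.010°.
Midpoint longitude = -164.423° + (-99.010°)/2 = -164.423° − 49.505° = -213.928°.
Normalise into (−180°, 180°]: +146.072°.
(The naïve average (-164.423 + +96.567)/2 = -33.928° is on the wrong side of the globe.)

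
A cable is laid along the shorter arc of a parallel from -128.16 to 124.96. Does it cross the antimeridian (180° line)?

Yes

Naïve |124.96 − -128.16| = 253.12° > 180°, so the shorter arc goes the other way round — across 180°.
Signed shortest Δλ = ((124.96 − -128.16 + 180) mod 360) − 180 = -106.88°.
Going west by 106.88° from -128.16° passes through 180° before reaching +124.96°.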